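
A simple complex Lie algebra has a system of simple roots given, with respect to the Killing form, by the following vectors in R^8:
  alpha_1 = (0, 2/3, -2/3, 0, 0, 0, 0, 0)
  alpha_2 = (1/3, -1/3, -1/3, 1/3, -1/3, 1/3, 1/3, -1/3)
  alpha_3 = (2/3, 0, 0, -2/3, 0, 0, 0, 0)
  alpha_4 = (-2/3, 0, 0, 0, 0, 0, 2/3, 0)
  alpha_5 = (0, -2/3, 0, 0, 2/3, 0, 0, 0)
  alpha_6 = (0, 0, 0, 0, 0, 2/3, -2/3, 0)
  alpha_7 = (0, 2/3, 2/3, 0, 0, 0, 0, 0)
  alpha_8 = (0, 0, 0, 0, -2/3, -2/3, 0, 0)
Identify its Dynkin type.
Compute the Cartan integers a_ij = 2(alpha_i, alpha_j)/(alpha_j, alpha_j); the resulting 8x8 Cartan matrix is
[[2, 0, 0, 0, -1, 0, 0, 0], [0, 2, 0, 0, 0, 0, -1, 0], [0, 0, 2, -1, 0, 0, 0, 0], [0, 0, -1, 2, 0, -1, 0, 0], [-1, 0, 0, 0, 2, 0, -1, -1], [0, 0, 0, -1, 0, 2, 0, -1], [0, -1, 0, 0, -1, 0, 2, 0], [0, 0, 0, 0, -1, -1, 0, 2]].
All simple roots have the same length, so the diagram is simply laced. The associated Dynkin diagram is a chain of 7 nodes with one extra node attached to the third node from one end (E_8), so the type is E_8.

E_8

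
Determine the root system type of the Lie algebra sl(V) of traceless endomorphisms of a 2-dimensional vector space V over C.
This is sl(2), which has dimension 2^2 - 1 = 3 and rank 2 - 1 = 1 (a Cartan subalgebra is the diagonal traceless matrices). In the classification of classical Lie algebras, the special linear algebra sl(n+1) has type A_n; here n = 1, so the Dynkin diagram is a chain of 1 nodes with single edges (A_1). Hence the type is A_1.

A_1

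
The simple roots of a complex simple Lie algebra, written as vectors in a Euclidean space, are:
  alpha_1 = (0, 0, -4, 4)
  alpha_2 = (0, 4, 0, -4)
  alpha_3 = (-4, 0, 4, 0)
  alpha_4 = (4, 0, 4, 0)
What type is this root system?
Compute the Cartan integers a_ij = 2(alpha_i, alpha_j)/(alpha_j, alpha_j); the resulting 4x4 Cartan matrix is
[[2, -1, -1, -1], [-1, 2, 0, 0], [-1, 0, 2, 0], [-1, 0, 0, 2]].
All simple roots have the same length, so the diagram is simply laced. The associated Dynkin diagram is a chain of 2 nodes with a fork of two nodes at one end (D_4), so the type is D_4 (the algebra so(8)).

type D_4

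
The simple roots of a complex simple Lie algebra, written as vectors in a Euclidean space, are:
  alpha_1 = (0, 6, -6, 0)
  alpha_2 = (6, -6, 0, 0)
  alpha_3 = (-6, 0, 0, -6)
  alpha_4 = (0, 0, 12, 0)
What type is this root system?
C_4

Compute the Cartan integers a_ij = 2(alpha_i, alpha_j)/(alpha_j, alpha_j); the resulting 4x4 Cartan matrix is
[[2, -1, 0, -1], [-1, 2, -1, 0], [0, -1, 2, 0], [-2, 0, 0, 2]].
The roots have two lengths (squared-length ratio 2:1); the short ones are alpha_{1,2,3}. The associated Dynkin diagram is a chain of 4 nodes with a double edge at one end; the terminal node there is the unique long simple root (C_4), so the type is C_4 (the algebra sp(8)).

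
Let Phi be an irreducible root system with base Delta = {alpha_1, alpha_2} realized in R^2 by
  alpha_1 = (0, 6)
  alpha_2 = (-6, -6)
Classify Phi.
Compute the Cartan integers a_ij = 2(alpha_i, alpha_j)/(alpha_j, alpha_j); the resulting 2x2 Cartan matrix is
[[2, -1], [-2, 2]].
The roots have two lengths (squared-length ratio 2:1); the short ones are alpha_{1}. The associated Dynkin diagram is a chain of 2 nodes with a double edge at one end; the terminal node there is the unique short simple root (B_2), so the type is B_2 (the algebra so(5)).

type B_2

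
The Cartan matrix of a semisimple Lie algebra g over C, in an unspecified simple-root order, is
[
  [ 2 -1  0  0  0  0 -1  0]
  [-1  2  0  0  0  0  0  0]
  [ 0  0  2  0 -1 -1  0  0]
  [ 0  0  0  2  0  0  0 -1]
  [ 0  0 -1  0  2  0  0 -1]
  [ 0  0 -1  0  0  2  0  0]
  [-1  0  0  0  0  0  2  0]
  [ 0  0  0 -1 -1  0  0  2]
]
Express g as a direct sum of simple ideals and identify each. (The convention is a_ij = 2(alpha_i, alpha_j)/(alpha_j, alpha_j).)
A_3 ⊕ A_5

The diagram associated to this matrix has two connected components: the simple roots {alpha_1, alpha_2, alpha_7} form a chain of 3 nodes with single edges (A_3), and {alpha_3, alpha_4, alpha_5, alpha_6, alpha_8} form a chain of 5 nodes with single edges (A_5). A semisimple Lie algebra decomposes uniquely as the direct sum of simple ideals, one per connected component of its Dynkin diagram, so g ≅ A_3 ⊕ A_5 (dimension 15 + 35 = 50).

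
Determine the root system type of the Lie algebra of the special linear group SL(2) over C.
A1

This is sl(2), which has dimension 2^2 - 1 = 3 and rank 2 - 1 = 1 (a Cartan subalgebra is the diagonal traceless matrices). In the classification of classical Lie algebras, the special linear algebra sl(n+1) has type A_n; here n = 1, so the Dynkin diagram is a chain of 1 nodes with single edges (A_1). Hence the type is A_1.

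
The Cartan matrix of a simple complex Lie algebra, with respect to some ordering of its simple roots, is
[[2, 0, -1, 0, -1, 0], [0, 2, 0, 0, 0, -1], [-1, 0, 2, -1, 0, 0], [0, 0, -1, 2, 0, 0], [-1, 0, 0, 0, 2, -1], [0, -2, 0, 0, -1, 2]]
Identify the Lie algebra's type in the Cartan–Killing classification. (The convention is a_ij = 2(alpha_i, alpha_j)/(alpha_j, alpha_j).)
The matrix has rank 6 with 2's on the diagonal. Reading the off-diagonal entries as Dynkin edges (a single edge where a_ij = a_ji = -1; a double or triple edge where a_ij * a_ji = 2 or 3), the diagram is a chain of 6 nodes with a double edge at one end; the terminal node there is the unique short simple root (B_6). One simple-root ordering that puts it in standard form is (alpha_4, alpha_3, alpha_1, alpha_5, alpha_6, alpha_2). So the algebra is type B_6, i.e. so(13).

B6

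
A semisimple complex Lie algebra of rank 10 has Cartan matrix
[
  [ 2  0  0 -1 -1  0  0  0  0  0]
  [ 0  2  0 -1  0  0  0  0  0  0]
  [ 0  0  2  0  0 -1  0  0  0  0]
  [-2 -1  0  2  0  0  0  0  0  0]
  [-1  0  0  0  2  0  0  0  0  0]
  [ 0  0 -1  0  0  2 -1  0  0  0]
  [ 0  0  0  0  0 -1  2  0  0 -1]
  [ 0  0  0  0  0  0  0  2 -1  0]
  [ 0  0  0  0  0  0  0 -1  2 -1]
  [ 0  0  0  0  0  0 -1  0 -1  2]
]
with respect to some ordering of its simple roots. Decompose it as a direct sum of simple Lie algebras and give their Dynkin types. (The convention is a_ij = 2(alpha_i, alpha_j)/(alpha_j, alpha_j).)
A_6 (sl(7)) + F_4

The diagram associated to this matrix has two connected components: the simple roots {alpha_3, alpha_6, alpha_7, alpha_8, alpha_9, alpha_10} form a chain of 6 nodes with single edges (A_6), and {alpha_1, alpha_2, alpha_4, alpha_5} form a chain of 4 nodes with a double edge between the middle two (F_4). A semisimple Lie algebra decomposes uniquely as the direct sum of simple ideals, one per connected component of its Dynkin diagram, so g ≅ A_6 ⊕ F_4 (dimension 48 + 52 = 100).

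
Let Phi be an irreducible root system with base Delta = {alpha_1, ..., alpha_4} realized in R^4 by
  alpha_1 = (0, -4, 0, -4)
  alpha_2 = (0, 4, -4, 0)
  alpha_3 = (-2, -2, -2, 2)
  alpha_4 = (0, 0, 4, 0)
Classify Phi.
Compute the Cartan integers a_ij = 2(alpha_i, alpha_j)/(alpha_j, alpha_j); the resulting 4x4 Cartan matrix is
[[2, -1, 0, 0], [-1, 2, 0, -2], [0, 0, 2, -1], [0, -1, -1, 2]].
The roots have two lengths (squared-length ratio 2:1); the short ones are alpha_{3,4}. The associated Dynkin diagram is a chain of 4 nodes with a double edge between the middle two (F_4), so the type is F_4.

F_4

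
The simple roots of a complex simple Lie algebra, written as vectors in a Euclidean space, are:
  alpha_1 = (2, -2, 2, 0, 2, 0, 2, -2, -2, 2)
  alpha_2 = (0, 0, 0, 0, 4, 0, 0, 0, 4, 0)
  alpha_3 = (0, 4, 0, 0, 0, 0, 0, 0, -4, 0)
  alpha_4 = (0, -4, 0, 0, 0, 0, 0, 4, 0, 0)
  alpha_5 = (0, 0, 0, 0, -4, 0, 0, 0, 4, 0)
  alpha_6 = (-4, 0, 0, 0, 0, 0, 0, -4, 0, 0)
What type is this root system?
type E_6

Compute the Cartan integers a_ij = 2(alpha_i, alpha_j)/(alpha_j, alpha_j); the resulting 6x6 Cartan matrix is
[[2, 0, 0, 0, -1, 0], [0, 2, -1, 0, 0, 0], [0, -1, 2, -1, -1, 0], [0, 0, -1, 2, 0, -1], [-1, 0, -1, 0, 2, 0], [0, 0, 0, -1, 0, 2]].
All simple roots have the same length, so the diagram is simply laced. The associated Dynkin diagram is a chain of 5 nodes with one extra node attached to the third node from one end (E_6), so the type is E_6.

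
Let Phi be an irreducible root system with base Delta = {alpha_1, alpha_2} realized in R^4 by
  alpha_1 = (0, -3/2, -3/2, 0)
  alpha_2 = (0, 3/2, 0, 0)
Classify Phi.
B_2

Compute the Cartan integers a_ij = 2(alpha_i, alpha_j)/(alpha_j, alpha_j); the resulting 2x2 Cartan matrix is
[[2, -2], [-1, 2]].
The roots have two lengths (squared-length ratio 2:1); the short ones are alpha_{2}. The associated Dynkin diagram is a chain of 2 nodes with a double edge at one end; the terminal node there is the unique short simple root (B_2), so the type is B_2 (the algebra so(5)).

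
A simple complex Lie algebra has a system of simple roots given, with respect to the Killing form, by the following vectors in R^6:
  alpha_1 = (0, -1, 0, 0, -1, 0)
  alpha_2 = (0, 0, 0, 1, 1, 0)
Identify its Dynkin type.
Compute the Cartan integers a_ij = 2(alpha_i, alpha_j)/(alpha_j, alpha_j); the resulting 2x2 Cartan matrix is
[[2, -1], [-1, 2]].
All simple roots have the same length, so the diagram is simply laced. The associated Dynkin diagram is a chain of 2 nodes with single edges (A_2), so the type is A_2 (the algebra sl(3)).

A_2 (sl(3))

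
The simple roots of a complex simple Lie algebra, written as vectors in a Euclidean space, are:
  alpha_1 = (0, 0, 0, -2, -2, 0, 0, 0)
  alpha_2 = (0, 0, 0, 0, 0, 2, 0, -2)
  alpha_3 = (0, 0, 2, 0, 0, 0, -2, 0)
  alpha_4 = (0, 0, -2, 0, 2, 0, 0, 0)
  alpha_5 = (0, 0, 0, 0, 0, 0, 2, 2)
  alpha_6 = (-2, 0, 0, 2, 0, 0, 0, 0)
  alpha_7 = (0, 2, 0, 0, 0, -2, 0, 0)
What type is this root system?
Compute the Cartan integers a_ij = 2(alpha_i, alpha_j)/(alpha_j, alpha_j); the resulting 7x7 Cartan matrix is
[[2, 0, 0, -1, 0, -1, 0], [0, 2, 0, 0, -1, 0, -1], [0, 0, 2, -1, -1, 0, 0], [-1, 0, -1, 2, 0, 0, 0], [0, -1, -1, 0, 2, 0, 0], [-1, 0, 0, 0, 0, 2, 0], [0, -1, 0, 0, 0, 0, 2]].
All simple roots have the same length, so the diagram is simply laced. The associated Dynkin diagram is a chain of 7 nodes with single edges (A_7), so the type is A_7 (the algebra sl(8)).

A7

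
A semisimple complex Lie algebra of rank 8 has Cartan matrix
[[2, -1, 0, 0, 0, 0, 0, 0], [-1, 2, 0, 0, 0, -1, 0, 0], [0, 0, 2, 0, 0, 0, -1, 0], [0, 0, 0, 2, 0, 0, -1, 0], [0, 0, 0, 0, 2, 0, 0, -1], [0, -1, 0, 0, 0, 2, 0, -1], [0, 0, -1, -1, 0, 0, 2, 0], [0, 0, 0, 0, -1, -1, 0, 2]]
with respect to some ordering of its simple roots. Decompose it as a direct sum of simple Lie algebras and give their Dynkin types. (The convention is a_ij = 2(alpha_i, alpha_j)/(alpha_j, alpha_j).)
A_3 (sl(4)) ⊕ A_5 (sl(6))

The diagram associated to this matrix has two connected components: the simple roots {alpha_3, alpha_4, alpha_7} form a chain of 3 nodes with single edges (A_3), and {alpha_1, alpha_2, alpha_5, alpha_6, alpha_8} form a chain of 5 nodes with single edges (A_5). A semisimple Lie algebra decomposes uniquely as the direct sum of simple ideals, one per connected component of its Dynkin diagram, so g ≅ A_3 ⊕ A_5 (dimension 15 + 35 = 50).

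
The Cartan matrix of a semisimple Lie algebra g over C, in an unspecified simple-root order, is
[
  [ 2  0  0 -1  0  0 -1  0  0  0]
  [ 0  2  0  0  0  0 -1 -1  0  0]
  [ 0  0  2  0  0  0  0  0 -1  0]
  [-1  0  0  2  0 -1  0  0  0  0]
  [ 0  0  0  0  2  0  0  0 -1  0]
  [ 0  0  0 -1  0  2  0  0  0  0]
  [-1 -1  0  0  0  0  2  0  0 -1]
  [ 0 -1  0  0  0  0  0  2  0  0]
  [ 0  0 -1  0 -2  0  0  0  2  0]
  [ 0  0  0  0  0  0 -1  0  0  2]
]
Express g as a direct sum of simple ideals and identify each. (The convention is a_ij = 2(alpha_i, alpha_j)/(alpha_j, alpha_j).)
The diagram associated to this matrix has two connected components: the simple roots {alpha_3, alpha_5, alpha_9} form a chain of 3 nodes with a double edge at one end; the terminal node there is the unique short simple root (B_3), and {alpha_1, alpha_2, alpha_4, alpha_6, alpha_7, alpha_8, alpha_10} form a chain of 6 nodes with one extra node attached to the third node from one end (E_7). A semisimple Lie algebra decomposes uniquely as the direct sum of simple ideals, one per connected component of its Dynkin diagram, so g ≅ B_3 ⊕ E_7 (dimension 21 + 133 = 154).

type B_3 ⊕ type E_7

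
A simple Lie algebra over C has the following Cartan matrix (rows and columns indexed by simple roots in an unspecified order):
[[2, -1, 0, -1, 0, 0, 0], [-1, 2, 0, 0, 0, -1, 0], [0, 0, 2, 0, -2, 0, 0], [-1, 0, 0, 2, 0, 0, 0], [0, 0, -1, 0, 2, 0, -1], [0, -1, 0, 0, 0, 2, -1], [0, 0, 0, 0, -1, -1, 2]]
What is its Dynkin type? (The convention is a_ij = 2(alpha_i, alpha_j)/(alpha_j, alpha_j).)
The matrix has rank 7 with 2's on the diagonal. Reading the off-diagonal entries as Dynkin edges (a single edge where a_ij = a_ji = -1; a double or triple edge where a_ij * a_ji = 2 or 3), the diagram is a chain of 7 nodes with a double edge at one end; the terminal node there is the unique long simple root (C_7). One simple-root ordering that puts it in standard form is (alpha_4, alpha_1, alpha_2, alpha_6, alpha_7, alpha_5, alpha_3). So the algebra is type C_7, i.e. sp(14).

C_7 (sp(14))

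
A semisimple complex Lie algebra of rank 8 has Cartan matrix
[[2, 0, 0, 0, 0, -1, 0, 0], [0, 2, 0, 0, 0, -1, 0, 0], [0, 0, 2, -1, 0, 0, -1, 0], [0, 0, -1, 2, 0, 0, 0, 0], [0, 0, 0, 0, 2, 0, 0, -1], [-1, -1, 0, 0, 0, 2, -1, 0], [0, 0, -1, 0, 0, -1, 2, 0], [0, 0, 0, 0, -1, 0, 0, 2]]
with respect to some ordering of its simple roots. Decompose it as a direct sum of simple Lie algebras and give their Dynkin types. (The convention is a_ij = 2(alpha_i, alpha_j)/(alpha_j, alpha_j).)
A_2 (sl(3)) ⊕ D_6 (so(12))

The diagram associated to this matrix has two connected components: the simple roots {alpha_5, alpha_8} form a chain of 2 nodes with single edges (A_2), and {alpha_1, alpha_2, alpha_3, alpha_4, alpha_6, alpha_7} form a chain of 4 nodes with a fork of two nodes at one end (D_6). A semisimple Lie algebra decomposes uniquely as the direct sum of simple ideals, one per connected component of its Dynkin diagram, so g ≅ A_2 ⊕ D_6 (dimension 8 + 66 = 74).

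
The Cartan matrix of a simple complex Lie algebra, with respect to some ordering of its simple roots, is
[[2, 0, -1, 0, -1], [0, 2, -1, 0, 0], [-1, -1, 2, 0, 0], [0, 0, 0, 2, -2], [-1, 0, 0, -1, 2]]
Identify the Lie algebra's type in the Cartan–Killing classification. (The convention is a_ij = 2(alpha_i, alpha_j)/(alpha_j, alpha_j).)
C5

The matrix has rank 5 with 2's on the diagonal. Reading the off-diagonal entries as Dynkin edges (a single edge where a_ij = a_ji = -1; a double or triple edge where a_ij * a_ji = 2 or 3), the diagram is a chain of 5 nodes with a double edge at one end; the terminal node there is the unique long simple root (C_5). One simple-root ordering that puts it in standard form is (alpha_2, alpha_3, alpha_1, alpha_5, alpha_4). So the algebra is type C_5, i.e. sp(10).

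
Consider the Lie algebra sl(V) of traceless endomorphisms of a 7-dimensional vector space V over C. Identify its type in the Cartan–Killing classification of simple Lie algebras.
This is sl(7), which has dimension 7^2 - 1 = 48 and rank 7 - 1 = 6 (a Cartan subalgebra is the diagonal traceless matrices). In the classification of classical Lie algebras, the special linear algebra sl(n+1) has type A_n; here n = 6, so the Dynkin diagram is a chain of 6 nodes with single edges (A_6). Hence the type is A_6.

A6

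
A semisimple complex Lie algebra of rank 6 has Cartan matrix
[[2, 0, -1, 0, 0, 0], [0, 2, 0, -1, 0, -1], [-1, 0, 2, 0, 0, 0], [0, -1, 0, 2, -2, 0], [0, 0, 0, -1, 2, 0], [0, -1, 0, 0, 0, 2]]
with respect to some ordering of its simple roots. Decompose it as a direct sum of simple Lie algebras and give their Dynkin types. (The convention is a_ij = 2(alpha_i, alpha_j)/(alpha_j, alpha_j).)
The diagram associated to this matrix has two connected components: the simple roots {alpha_1, alpha_3} form a chain of 2 nodes with single edges (A_2), and {alpha_2, alpha_4, alpha_5, alpha_6} form a chain of 4 nodes with a double edge at one end; the terminal node there is the unique short simple root (B_4). A semisimple Lie algebra decomposes uniquely as the direct sum of simple ideals, one per connected component of its Dynkin diagram, so g ≅ A_2 ⊕ B_4 (dimension 8 + 36 = 44).

A_2 ⊕ B_4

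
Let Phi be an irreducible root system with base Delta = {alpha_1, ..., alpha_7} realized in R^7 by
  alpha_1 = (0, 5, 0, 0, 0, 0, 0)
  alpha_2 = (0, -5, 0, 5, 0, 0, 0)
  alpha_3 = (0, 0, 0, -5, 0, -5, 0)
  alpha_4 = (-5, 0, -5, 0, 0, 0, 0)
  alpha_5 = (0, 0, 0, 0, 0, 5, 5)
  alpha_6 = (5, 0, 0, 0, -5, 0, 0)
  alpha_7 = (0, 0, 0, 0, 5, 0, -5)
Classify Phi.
Compute the Cartan integers a_ij = 2(alpha_i, alpha_j)/(alpha_j, alpha_j); the resulting 7x7 Cartan matrix is
[[2, -1, 0, 0, 0, 0, 0], [-2, 2, -1, 0, 0, 0, 0], [0, -1, 2, 0, -1, 0, 0], [0, 0, 0, 2, 0, -1, 0], [0, 0, -1, 0, 2, 0, -1], [0, 0, 0, -1, 0, 2, -1], [0, 0, 0, 0, -1, -1, 2]].
The roots have two lengths (squared-length ratio 2:1); the short ones are alpha_{1}. The associated Dynkin diagram is a chain of 7 nodes with a double edge at one end; the terminal node there is the unique short simple root (B_7), so the type is B_7 (the algebra so(15)).

type B_7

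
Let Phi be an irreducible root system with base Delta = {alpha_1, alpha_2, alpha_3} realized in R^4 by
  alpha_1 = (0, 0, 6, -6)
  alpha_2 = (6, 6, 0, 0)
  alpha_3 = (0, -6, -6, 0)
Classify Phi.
A_3 (sl(4))

Compute the Cartan integers a_ij = 2(alpha_i, alpha_j)/(alpha_j, alpha_j); the resulting 3x3 Cartan matrix is
[[2, 0, -1], [0, 2, -1], [-1, -1, 2]].
All simple roots have the same length, so the diagram is simply laced. The associated Dynkin diagram is a chain of 3 nodes with single edges (A_3), so the type is A_3 (the algebra sl(4)).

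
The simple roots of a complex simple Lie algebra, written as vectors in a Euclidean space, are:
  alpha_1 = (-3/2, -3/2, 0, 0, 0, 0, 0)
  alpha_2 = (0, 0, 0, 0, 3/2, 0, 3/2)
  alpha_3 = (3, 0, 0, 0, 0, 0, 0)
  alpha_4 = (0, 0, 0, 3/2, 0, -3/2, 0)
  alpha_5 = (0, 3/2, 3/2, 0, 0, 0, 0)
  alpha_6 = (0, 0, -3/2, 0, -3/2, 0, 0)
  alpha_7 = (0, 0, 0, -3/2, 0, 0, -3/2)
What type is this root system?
C7

Compute the Cartan integers a_ij = 2(alpha_i, alpha_j)/(alpha_j, alpha_j); the resulting 7x7 Cartan matrix is
[[2, 0, -1, 0, -1, 0, 0], [0, 2, 0, 0, 0, -1, -1], [-2, 0, 2, 0, 0, 0, 0], [0, 0, 0, 2, 0, 0, -1], [-1, 0, 0, 0, 2, -1, 0], [0, -1, 0, 0, -1, 2, 0], [0, -1, 0, -1, 0, 0, 2]].
The roots have two lengths (squared-length ratio 2:1); the short ones are alpha_{1,2,4,5,6,7}. The associated Dynkin diagram is a chain of 7 nodes with a double edge at one end; the terminal node there is the unique long simple root (C_7), so the type is C_7 (the algebra sp(14)).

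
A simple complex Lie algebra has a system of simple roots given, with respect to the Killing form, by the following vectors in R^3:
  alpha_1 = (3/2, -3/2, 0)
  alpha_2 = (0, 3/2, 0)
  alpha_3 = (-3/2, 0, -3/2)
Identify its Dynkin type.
Compute the Cartan integers a_ij = 2(alpha_i, alpha_j)/(alpha_j, alpha_j); the resulting 3x3 Cartan matrix is
[[2, -2, -1], [-1, 2, 0], [-1, 0, 2]].
The roots have two lengths (squared-length ratio 2:1); the short ones are alpha_{2}. The associated Dynkin diagram is a chain of 3 nodes with a double edge at one end; the terminal node there is the unique short simple root (B_3), so the type is B_3 (the algebra so(7)).

B_3 (so(7))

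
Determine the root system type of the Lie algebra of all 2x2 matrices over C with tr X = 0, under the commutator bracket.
A1

This is sl(2), which has dimension 2^2 - 1 = 3 and rank 2 - 1 = 1 (a Cartan subalgebra is the diagonal traceless matrices). In the classification of classical Lie algebras, the special linear algebra sl(n+1) has type A_n; here n = 1, so the Dynkin diagram is a chain of 1 nodes with single edges (A_1). Hence the type is A_1.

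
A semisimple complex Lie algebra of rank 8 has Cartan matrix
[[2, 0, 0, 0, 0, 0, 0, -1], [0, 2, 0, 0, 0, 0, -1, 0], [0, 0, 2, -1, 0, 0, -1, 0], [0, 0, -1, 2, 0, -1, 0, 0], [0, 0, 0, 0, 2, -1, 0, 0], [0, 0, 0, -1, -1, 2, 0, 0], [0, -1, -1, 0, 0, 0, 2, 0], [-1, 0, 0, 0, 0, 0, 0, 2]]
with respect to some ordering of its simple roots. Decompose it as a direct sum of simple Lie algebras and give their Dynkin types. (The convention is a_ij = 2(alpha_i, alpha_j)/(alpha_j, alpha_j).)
The diagram associated to this matrix has two connected components: the simple roots {alpha_1, alpha_8} form a chain of 2 nodes with single edges (A_2), and {alpha_2, alpha_3, alpha_4, alpha_5, alpha_6, alpha_7} form a chain of 6 nodes with single edges (A_6). A semisimple Lie algebra decomposes uniquely as the direct sum of simple ideals, one per connected component of its Dynkin diagram, so g ≅ A_2 ⊕ A_6 (dimension 8 + 48 = 56).

type A_2 + type A_6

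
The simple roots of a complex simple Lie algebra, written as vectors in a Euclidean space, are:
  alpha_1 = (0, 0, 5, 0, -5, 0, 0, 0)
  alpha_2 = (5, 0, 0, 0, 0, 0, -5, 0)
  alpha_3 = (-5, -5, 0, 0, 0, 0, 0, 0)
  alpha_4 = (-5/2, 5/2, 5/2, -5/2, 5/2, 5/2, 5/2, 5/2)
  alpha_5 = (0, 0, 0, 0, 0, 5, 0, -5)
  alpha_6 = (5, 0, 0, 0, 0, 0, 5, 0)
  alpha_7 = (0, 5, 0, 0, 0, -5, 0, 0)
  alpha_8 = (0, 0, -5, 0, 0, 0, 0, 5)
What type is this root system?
E_8

Compute the Cartan integers a_ij = 2(alpha_i, alpha_j)/(alpha_j, alpha_j); the resulting 8x8 Cartan matrix is
[[2, 0, 0, 0, 0, 0, 0, -1], [0, 2, -1, -1, 0, 0, 0, 0], [0, -1, 2, 0, 0, -1, -1, 0], [0, -1, 0, 2, 0, 0, 0, 0], [0, 0, 0, 0, 2, 0, -1, -1], [0, 0, -1, 0, 0, 2, 0, 0], [0, 0, -1, 0, -1, 0, 2, 0], [-1, 0, 0, 0, -1, 0, 0, 2]].
All simple roots have the same length, so the diagram is simply laced. The associated Dynkin diagram is a chain of 7 nodes with one extra node attached to the third node from one end (E_8), so the type is E_8.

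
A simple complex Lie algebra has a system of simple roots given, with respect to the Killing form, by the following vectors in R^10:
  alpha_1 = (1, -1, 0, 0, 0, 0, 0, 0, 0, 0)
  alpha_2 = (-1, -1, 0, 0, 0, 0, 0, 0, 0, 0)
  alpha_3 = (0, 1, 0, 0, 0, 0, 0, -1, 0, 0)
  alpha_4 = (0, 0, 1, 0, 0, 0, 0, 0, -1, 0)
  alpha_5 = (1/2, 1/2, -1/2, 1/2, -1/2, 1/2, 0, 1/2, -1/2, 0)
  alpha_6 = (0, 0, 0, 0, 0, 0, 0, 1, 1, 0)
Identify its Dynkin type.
E6

Compute the Cartan integers a_ij = 2(alpha_i, alpha_j)/(alpha_j, alpha_j); the resulting 6x6 Cartan matrix is
[[2, 0, -1, 0, 0, 0], [0, 2, -1, 0, -1, 0], [-1, -1, 2, 0, 0, -1], [0, 0, 0, 2, 0, -1], [0, -1, 0, 0, 2, 0], [0, 0, -1, -1, 0, 2]].
All simple roots have the same length, so the diagram is simply laced. The associated Dynkin diagram is a chain of 5 nodes with one extra node attached to the third node from one end (E_6), so the type is E_6.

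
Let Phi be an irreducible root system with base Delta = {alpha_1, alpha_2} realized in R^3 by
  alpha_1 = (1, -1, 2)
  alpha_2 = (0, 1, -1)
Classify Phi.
G2

Compute the Cartan integers a_ij = 2(alpha_i, alpha_j)/(alpha_j, alpha_j); the resulting 2x2 Cartan matrix is
[[2, -3], [-1, 2]].
The roots have two lengths (squared-length ratio 3:1); the short ones are alpha_{2}. The associated Dynkin diagram is two nodes joined by a triple edge (G_2), so the type is G_2.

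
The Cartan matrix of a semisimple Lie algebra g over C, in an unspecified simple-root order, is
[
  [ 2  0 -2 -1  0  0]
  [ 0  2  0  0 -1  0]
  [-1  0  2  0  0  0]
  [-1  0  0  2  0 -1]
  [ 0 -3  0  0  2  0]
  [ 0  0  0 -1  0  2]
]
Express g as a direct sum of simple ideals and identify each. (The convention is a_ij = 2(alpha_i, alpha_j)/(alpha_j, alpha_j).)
B_4 ⊕ G_2

The diagram associated to this matrix has two connected components: the simple roots {alpha_1, alpha_3, alpha_4, alpha_6} form a chain of 4 nodes with a double edge at one end; the terminal node there is the unique short simple root (B_4), and {alpha_2, alpha_5} form two nodes joined by a triple edge (G_2). A semisimple Lie algebra decomposes uniquely as the direct sum of simple ideals, one per connected component of its Dynkin diagram, so g ≅ B_4 ⊕ G_2 (dimension 36 + 14 = 50).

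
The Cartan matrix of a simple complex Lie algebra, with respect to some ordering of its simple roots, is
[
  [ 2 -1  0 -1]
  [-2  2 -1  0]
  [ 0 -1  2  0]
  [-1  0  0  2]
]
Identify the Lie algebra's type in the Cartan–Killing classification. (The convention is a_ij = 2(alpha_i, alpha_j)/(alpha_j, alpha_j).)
F4

The matrix has rank 4 with 2's on the diagonal. Reading the off-diagonal entries as Dynkin edges (a single edge where a_ij = a_ji = -1; a double or triple edge where a_ij * a_ji = 2 or 3), the diagram is a chain of 4 nodes with a double edge between the middle two (F_4). One simple-root ordering that puts it in standard form is (alpha_3, alpha_2, alpha_1, alpha_4). So the algebra is type F_4.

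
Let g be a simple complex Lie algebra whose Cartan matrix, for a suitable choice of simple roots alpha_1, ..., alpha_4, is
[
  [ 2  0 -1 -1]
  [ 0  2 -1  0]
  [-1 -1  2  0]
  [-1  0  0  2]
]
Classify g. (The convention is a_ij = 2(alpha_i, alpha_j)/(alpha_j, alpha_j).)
The matrix has rank 4 with 2's on the diagonal. Reading the off-diagonal entries as Dynkin edges (a single edge where a_ij = a_ji = -1; a double or triple edge where a_ij * a_ji = 2 or 3), the diagram is a chain of 4 nodes with single edges (A_4). One simple-root ordering that puts it in standard form is (alpha_2, alpha_3, alpha_1, alpha_4). So the algebra is type A_4, i.e. sl(5).

type A_4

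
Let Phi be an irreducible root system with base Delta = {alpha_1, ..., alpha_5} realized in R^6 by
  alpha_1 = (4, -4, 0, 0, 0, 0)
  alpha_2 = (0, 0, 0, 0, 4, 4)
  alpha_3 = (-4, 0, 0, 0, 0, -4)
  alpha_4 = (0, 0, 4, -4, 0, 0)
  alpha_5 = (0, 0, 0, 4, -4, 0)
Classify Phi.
A_5

Compute the Cartan integers a_ij = 2(alpha_i, alpha_j)/(alpha_j, alpha_j); the resulting 5x5 Cartan matrix is
[[2, 0, -1, 0, 0], [0, 2, -1, 0, -1], [-1, -1, 2, 0, 0], [0, 0, 0, 2, -1], [0, -1, 0, -1, 2]].
All simple roots have the same length, so the diagram is simply laced. The associated Dynkin diagram is a chain of 5 nodes with single edges (A_5), so the type is A_5 (the algebra sl(6)).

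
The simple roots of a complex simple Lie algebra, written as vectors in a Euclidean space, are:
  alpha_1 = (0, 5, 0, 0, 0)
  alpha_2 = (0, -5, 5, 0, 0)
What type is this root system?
Compute the Cartan integers a_ij = 2(alpha_i, alpha_j)/(alpha_j, alpha_j); the resulting 2x2 Cartan matrix is
[[2, -1], [-2, 2]].
The roots have two lengths (squared-length ratio 2:1); the short ones are alpha_{1}. The associated Dynkin diagram is a chain of 2 nodes with a double edge at one end; the terminal node there is the unique short simple root (B_2), so the type is B_2 (the algebra so(5)).

B_2 (so(5))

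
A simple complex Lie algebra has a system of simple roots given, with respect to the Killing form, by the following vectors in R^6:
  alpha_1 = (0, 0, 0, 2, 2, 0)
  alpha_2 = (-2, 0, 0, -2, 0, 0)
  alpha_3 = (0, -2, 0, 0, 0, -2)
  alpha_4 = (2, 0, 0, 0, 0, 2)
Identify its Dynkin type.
A_4

Compute the Cartan integers a_ij = 2(alpha_i, alpha_j)/(alpha_j, alpha_j); the resulting 4x4 Cartan matrix is
[[2, -1, 0, 0], [-1, 2, 0, -1], [0, 0, 2, -1], [0, -1, -1, 2]].
All simple roots have the same length, so the diagram is simply laced. The associated Dynkin diagram is a chain of 4 nodes with single edges (A_4), so the type is A_4 (the algebra sl(5)).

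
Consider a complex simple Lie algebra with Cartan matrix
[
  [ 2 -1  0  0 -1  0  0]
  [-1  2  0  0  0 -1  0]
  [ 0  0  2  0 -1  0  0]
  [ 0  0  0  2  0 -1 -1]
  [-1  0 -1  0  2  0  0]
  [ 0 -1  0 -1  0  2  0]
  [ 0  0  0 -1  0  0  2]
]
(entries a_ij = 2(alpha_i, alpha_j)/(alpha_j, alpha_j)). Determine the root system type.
type A_7

The matrix has rank 7 with 2's on the diagonal. Reading the off-diagonal entries as Dynkin edges (a single edge where a_ij = a_ji = -1; a double or triple edge where a_ij * a_ji = 2 or 3), the diagram is a chain of 7 nodes with single edges (A_7). One simple-root ordering that puts it in standard form is (alpha_3, alpha_5, alpha_1, alpha_2, alpha_6, alpha_4, alpha_7). So the algebra is type A_7, i.e. sl(8).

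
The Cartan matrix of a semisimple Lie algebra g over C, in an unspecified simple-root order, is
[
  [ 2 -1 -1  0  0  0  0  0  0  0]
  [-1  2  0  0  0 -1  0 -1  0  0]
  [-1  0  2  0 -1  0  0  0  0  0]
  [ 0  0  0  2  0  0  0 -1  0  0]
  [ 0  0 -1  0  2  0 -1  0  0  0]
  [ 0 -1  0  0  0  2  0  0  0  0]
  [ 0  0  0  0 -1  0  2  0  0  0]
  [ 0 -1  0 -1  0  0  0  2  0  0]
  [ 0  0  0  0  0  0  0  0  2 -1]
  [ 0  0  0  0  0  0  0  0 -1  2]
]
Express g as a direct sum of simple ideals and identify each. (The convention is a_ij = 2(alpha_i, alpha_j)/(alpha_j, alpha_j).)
The diagram associated to this matrix has two connected components: the simple roots {alpha_9, alpha_10} form a chain of 2 nodes with single edges (A_2), and {alpha_1, alpha_2, alpha_3, alpha_4, alpha_5, alpha_6, alpha_7, alpha_8} form a chain of 7 nodes with one extra node attached to the third node from one end (E_8). A semisimple Lie algebra decomposes uniquely as the direct sum of simple ideals, one per connected component of its Dynkin diagram, so g ≅ A_2 ⊕ E_8 (dimension 8 + 248 = 256).

A_2 (sl(3)) + E_8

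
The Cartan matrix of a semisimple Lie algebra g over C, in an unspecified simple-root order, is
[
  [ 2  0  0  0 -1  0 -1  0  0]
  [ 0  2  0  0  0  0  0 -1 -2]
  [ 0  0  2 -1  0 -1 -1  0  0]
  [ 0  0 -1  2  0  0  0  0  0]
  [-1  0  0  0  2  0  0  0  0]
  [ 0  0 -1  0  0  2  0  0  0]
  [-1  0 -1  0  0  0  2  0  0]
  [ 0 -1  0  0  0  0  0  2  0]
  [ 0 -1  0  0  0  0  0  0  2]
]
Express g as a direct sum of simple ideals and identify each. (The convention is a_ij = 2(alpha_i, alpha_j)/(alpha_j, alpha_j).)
B_3 + D_6

The diagram associated to this matrix has two connected components: the simple roots {alpha_2, alpha_8, alpha_9} form a chain of 3 nodes with a double edge at one end; the terminal node there is the unique short simple root (B_3), and {alpha_1, alpha_3, alpha_4, alpha_5, alpha_6, alpha_7} form a chain of 4 nodes with a fork of two nodes at one end (D_6). A semisimple Lie algebra decomposes uniquely as the direct sum of simple ideals, one per connected component of its Dynkin diagram, so g ≅ B_3 ⊕ D_6 (dimension 21 + 66 = 87).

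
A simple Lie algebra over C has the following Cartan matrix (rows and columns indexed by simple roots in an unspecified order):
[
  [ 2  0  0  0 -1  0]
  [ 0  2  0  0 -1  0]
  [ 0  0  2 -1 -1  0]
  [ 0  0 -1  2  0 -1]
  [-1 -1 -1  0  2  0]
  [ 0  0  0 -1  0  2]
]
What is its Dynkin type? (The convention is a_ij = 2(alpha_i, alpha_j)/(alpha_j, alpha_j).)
The matrix has rank 6 with 2's on the diagonal. Reading the off-diagonal entries as Dynkin edges (a single edge where a_ij = a_ji = -1; a double or triple edge where a_ij * a_ji = 2 or 3), the diagram is a chain of 4 nodes with a fork of two nodes at one end (D_6). One simple-root ordering that puts it in standard form is (alpha_6, alpha_4, alpha_3, alpha_5, alpha_2, alpha_1). So the algebra is type D_6, i.e. so(12).

D6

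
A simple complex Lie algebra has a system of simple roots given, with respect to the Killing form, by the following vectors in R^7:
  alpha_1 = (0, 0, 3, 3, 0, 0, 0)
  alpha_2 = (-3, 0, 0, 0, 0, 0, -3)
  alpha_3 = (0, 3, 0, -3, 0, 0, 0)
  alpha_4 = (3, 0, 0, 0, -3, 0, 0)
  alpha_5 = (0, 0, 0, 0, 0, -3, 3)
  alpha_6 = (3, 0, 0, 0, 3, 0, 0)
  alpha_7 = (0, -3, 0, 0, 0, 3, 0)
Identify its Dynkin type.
type D_7

Compute the Cartan integers a_ij = 2(alpha_i, alpha_j)/(alpha_j, alpha_j); the resulting 7x7 Cartan matrix is
[[2, 0, -1, 0, 0, 0, 0], [0, 2, 0, -1, -1, -1, 0], [-1, 0, 2, 0, 0, 0, -1], [0, -1, 0, 2, 0, 0, 0], [0, -1, 0, 0, 2, 0, -1], [0, -1, 0, 0, 0, 2, 0], [0, 0, -1, 0, -1, 0, 2]].
All simple roots have the same length, so the diagram is simply laced. The associated Dynkin diagram is a chain of 5 nodes with a fork of two nodes at one end (D_7), so the type is D_7 (the algebra so(14)).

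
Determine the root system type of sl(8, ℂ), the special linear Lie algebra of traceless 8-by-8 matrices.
A_7

This is sl(8), which has dimension 8^2 - 1 = 63 and rank 8 - 1 = 7 (a Cartan subalgebra is the diagonal traceless matrices). In the classification of classical Lie algebras, the special linear algebra sl(n+1) has type A_n; here n = 7, so the Dynkin diagram is a chain of 7 nodes with single edges (A_7). Hence the type is A_7.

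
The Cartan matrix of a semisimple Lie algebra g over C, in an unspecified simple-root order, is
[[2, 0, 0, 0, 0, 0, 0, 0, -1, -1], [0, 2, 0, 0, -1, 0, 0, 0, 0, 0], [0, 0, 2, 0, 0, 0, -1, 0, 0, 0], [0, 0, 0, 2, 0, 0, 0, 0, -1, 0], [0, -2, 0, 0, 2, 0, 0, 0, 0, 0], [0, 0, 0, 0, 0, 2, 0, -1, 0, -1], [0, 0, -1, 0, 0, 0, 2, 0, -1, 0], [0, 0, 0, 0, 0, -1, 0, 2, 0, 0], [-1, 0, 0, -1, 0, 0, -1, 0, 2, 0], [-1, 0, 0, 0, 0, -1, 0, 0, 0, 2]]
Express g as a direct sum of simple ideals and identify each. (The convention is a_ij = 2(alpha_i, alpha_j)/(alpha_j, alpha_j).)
type B_2 ⊕ type E_8

The diagram associated to this matrix has two connected components: the simple roots {alpha_2, alpha_5} form a chain of 2 nodes with a double edge at one end; the terminal node there is the unique short simple root (B_2), and {alpha_1, alpha_3, alpha_4, alpha_6, alpha_7, alpha_8, alpha_9, alpha_10} form a chain of 7 nodes with one extra node attached to the third node from one end (E_8). A semisimple Lie algebra decomposes uniquely as the direct sum of simple ideals, one per connected component of its Dynkin diagram, so g ≅ B_2 ⊕ E_8 (dimension 10 + 248 = 258).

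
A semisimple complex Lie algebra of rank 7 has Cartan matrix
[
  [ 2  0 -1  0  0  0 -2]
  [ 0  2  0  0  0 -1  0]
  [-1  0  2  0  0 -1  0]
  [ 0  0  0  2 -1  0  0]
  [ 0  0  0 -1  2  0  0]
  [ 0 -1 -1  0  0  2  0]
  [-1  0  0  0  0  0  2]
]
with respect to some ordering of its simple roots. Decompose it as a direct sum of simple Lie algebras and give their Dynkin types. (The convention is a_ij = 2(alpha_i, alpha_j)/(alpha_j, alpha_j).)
type A_2 ⊕ type B_5

The diagram associated to this matrix has two connected components: the simple roots {alpha_4, alpha_5} form a chain of 2 nodes with single edges (A_2), and {alpha_1, alpha_2, alpha_3, alpha_6, alpha_7} form a chain of 5 nodes with a double edge at one end; the terminal node there is the unique short simple root (B_5). A semisimple Lie algebra decomposes uniquely as the direct sum of simple ideals, one per connected component of its Dynkin diagram, so g ≅ A_2 ⊕ B_5 (dimension 8 + 55 = 63).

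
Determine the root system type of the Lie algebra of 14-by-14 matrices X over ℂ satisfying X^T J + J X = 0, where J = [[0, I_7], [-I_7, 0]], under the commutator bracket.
C7

This is sp(14), which has dimension 14(14+1)/2 = 105 and rank 14/2 = 7. In the classification of classical Lie algebras, the symplectic algebra sp(2n) has type C_n; here n = 7, so the Dynkin diagram is a chain of 7 nodes with a double edge at one end; the terminal node there is the unique long simple root (C_7). Hence the type is C_7.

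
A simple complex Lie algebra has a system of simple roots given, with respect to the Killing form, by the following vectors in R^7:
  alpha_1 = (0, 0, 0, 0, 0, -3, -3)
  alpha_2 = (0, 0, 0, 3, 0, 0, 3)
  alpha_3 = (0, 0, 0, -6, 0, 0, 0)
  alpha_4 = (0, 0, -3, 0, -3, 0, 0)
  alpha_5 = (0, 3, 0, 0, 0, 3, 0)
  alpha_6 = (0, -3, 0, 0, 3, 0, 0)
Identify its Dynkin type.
C_6

Compute the Cartan integers a_ij = 2(alpha_i, alpha_j)/(alpha_j, alpha_j); the resulting 6x6 Cartan matrix is
[[2, -1, 0, 0, -1, 0], [-1, 2, -1, 0, 0, 0], [0, -2, 2, 0, 0, 0], [0, 0, 0, 2, 0, -1], [-1, 0, 0, 0, 2, -1], [0, 0, 0, -1, -1, 2]].
The roots have two lengths (squared-length ratio 2:1); the short ones are alpha_{1,2,4,5,6}. The associated Dynkin diagram is a chain of 6 nodes with a double edge at one end; the terminal node there is the unique long simple root (C_6), so the type is C_6 (the algebra sp(12)).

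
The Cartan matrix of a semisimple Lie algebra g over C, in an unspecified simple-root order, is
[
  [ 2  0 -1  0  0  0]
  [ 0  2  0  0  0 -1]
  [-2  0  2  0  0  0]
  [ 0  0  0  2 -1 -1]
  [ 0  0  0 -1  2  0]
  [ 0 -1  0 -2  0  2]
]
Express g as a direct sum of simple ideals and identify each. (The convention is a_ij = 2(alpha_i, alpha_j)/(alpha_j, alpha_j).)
The diagram associated to this matrix has two connected components: the simple roots {alpha_1, alpha_3} form a chain of 2 nodes with a double edge at one end; the terminal node there is the unique short simple root (B_2), and {alpha_2, alpha_4, alpha_5, alpha_6} form a chain of 4 nodes with a double edge between the middle two (F_4). A semisimple Lie algebra decomposes uniquely as the direct sum of simple ideals, one per connected component of its Dynkin diagram, so g ≅ B_2 ⊕ F_4 (dimension 10 + 52 = 62).

B2 ⊕ F4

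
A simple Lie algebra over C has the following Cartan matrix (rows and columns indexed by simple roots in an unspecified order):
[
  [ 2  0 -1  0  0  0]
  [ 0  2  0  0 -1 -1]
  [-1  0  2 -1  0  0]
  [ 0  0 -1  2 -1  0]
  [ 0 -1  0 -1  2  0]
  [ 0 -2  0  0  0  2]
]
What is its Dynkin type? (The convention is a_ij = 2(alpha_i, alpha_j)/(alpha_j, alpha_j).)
The matrix has rank 6 with 2's on the diagonal. Reading the off-diagonal entries as Dynkin edges (a single edge where a_ij = a_ji = -1; a double or triple edge where a_ij * a_ji = 2 or 3), the diagram is a chain of 6 nodes with a double edge at one end; the terminal node there is the unique long simple root (C_6). One simple-root ordering that puts it in standard form is (alpha_1, alpha_3, alpha_4, alpha_5, alpha_2, alpha_6). So the algebra is type C_6, i.e. sp(12).

type C_6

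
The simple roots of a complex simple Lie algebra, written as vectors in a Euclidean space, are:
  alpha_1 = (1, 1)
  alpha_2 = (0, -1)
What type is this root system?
B_2 (so(5))

Compute the Cartan integers a_ij = 2(alpha_i, alpha_j)/(alpha_j, alpha_j); the resulting 2x2 Cartan matrix is
[[2, -2], [-1, 2]].
The roots have two lengths (squared-length ratio 2:1); the short ones are alpha_{2}. The associated Dynkin diagram is a chain of 2 nodes with a double edge at one end; the terminal node there is the unique short simple root (B_2), so the type is B_2 (the algebra so(5)).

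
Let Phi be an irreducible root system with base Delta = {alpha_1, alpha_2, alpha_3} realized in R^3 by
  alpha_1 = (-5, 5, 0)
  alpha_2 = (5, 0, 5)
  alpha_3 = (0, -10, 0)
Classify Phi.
C_3

Compute the Cartan integers a_ij = 2(alpha_i, alpha_j)/(alpha_j, alpha_j); the resulting 3x3 Cartan matrix is
[[2, -1, -1], [-1, 2, 0], [-2, 0, 2]].
The roots have two lengths (squared-length ratio 2:1); the short ones are alpha_{1,2}. The associated Dynkin diagram is a chain of 3 nodes with a double edge at one end; the terminal node there is the unique long simple root (C_3), so the type is C_3 (the algebra sp(6)).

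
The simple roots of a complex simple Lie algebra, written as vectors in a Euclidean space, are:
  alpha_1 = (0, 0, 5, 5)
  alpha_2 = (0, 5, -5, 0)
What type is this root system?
type A_2

Compute the Cartan integers a_ij = 2(alpha_i, alpha_j)/(alpha_j, alpha_j); the resulting 2x2 Cartan matrix is
[[2, -1], [-1, 2]].
All simple roots have the same length, so the diagram is simply laced. The associated Dynkin diagram is a chain of 2 nodes with single edges (A_2), so the type is A_2 (the algebra sl(3)).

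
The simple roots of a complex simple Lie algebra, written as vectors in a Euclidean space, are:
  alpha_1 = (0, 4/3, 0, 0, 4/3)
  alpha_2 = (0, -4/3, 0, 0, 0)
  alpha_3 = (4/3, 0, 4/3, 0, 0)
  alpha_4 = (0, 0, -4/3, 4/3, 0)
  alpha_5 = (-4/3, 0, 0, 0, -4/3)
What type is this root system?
B_5

Compute the Cartan integers a_ij = 2(alpha_i, alpha_j)/(alpha_j, alpha_j); the resulting 5x5 Cartan matrix is
[[2, -2, 0, 0, -1], [-1, 2, 0, 0, 0], [0, 0, 2, -1, -1], [0, 0, -1, 2, 0], [-1, 0, -1, 0, 2]].
The roots have two lengths (squared-length ratio 2:1); the short ones are alpha_{2}. The associated Dynkin diagram is a chain of 5 nodes with a double edge at one end; the terminal node there is the unique short simple root (B_5), so the type is B_5 (the algebra so(11)).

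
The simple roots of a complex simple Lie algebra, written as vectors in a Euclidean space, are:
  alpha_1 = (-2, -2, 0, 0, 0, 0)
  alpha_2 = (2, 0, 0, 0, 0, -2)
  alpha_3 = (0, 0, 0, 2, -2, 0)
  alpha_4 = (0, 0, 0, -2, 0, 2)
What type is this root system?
Compute the Cartan integers a_ij = 2(alpha_i, alpha_j)/(alpha_j, alpha_j); the resulting 4x4 Cartan matrix is
[[2, -1, 0, 0], [-1, 2, 0, -1], [0, 0, 2, -1], [0, -1, -1, 2]].
All simple roots have the same length, so the diagram is simply laced. The associated Dynkin diagram is a chain of 4 nodes with single edges (A_4), so the type is A_4 (the algebra sl(5)).

type A_4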